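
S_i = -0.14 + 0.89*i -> [-0.14, 0.75, 1.64, 2.53, 3.42]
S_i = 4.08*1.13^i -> [4.08, 4.61, 5.21, 5.89, 6.65]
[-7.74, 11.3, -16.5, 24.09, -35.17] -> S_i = -7.74*(-1.46)^i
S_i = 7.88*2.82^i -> [7.88, 22.22, 62.66, 176.72, 498.34]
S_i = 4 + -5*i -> [4, -1, -6, -11, -16]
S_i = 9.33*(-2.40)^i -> [9.33, -22.39, 53.74, -128.98, 309.55]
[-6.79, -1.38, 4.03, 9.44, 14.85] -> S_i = -6.79 + 5.41*i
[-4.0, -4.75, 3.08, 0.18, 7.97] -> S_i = Random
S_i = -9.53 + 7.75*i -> [-9.53, -1.78, 5.97, 13.72, 21.47]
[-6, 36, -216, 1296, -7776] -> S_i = -6*-6^i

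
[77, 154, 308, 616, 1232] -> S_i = 77*2^i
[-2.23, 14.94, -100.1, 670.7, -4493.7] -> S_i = -2.23*(-6.70)^i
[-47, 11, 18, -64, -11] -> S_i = Random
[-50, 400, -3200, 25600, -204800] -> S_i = -50*-8^i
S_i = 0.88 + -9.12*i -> [0.88, -8.24, -17.36, -26.48, -35.6]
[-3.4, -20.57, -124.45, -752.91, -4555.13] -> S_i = -3.40*6.05^i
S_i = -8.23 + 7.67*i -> [-8.23, -0.56, 7.11, 14.78, 22.45]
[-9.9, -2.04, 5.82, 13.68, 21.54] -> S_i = -9.90 + 7.86*i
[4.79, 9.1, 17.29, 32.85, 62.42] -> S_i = 4.79*1.90^i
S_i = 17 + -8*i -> [17, 9, 1, -7, -15]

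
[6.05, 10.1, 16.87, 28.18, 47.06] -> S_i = 6.05*1.67^i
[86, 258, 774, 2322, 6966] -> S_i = 86*3^i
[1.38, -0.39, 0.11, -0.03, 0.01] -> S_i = 1.38*(-0.28)^i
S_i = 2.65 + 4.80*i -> [2.65, 7.45, 12.25, 17.05, 21.85]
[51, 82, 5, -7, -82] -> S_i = Random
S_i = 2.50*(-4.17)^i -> [2.5, -10.42, 43.47, -181.28, 755.93]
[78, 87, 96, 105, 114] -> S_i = 78 + 9*i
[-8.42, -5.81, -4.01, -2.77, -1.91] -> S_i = -8.42*0.69^i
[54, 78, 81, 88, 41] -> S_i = Random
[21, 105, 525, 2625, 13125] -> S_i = 21*5^i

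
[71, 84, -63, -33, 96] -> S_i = Random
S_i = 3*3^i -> [3, 9, 27, 81, 243]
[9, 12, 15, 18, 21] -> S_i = 9 + 3*i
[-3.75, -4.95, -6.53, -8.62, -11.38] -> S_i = -3.75*1.32^i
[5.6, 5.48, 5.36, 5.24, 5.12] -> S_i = 5.60 + -0.12*i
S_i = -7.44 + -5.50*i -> [-7.44, -12.94, -18.44, -23.94, -29.44]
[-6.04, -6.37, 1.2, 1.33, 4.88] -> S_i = Random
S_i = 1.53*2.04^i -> [1.53, 3.12, 6.37, 12.99, 26.5]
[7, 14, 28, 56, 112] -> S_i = 7*2^i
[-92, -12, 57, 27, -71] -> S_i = Random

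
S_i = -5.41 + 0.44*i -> [-5.41, -4.97, -4.53, -4.09, -3.65]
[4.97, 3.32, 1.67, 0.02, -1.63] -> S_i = 4.97 + -1.65*i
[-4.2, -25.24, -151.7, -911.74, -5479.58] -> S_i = -4.20*6.01^i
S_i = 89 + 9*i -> [89, 98, 107, 116, 125]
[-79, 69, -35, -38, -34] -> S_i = Random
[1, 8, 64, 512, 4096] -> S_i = 1*8^i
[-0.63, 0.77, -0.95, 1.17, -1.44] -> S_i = -0.63*(-1.23)^i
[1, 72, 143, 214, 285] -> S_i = 1 + 71*i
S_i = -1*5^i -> [-1, -5, -25, -125, -625]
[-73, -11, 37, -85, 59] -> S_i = Random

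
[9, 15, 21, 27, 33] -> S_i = 9 + 6*i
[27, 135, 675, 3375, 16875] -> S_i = 27*5^i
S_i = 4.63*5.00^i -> [4.63, 23.15, 115.75, 578.75, 2893.75]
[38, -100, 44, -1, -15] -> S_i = Random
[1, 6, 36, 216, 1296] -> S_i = 1*6^i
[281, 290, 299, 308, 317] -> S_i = 281 + 9*i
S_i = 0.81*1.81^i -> [0.81, 1.47, 2.65, 4.8, 8.69]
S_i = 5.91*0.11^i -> [5.91, 0.65, 0.07, 0.01, 0.0]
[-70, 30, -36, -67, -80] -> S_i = Random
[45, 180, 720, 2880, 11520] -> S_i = 45*4^i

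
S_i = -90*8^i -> [-90, -720, -5760, -46080, -368640]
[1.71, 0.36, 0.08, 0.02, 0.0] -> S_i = 1.71*0.21^i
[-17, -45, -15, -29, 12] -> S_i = Random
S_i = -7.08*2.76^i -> [-7.08, -19.54, -53.93, -148.85, -410.84]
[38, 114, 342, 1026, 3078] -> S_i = 38*3^i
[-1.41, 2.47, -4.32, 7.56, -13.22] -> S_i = -1.41*(-1.75)^i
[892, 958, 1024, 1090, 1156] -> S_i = 892 + 66*i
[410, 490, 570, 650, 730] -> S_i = 410 + 80*i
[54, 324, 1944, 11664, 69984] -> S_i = 54*6^i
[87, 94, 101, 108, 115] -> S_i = 87 + 7*i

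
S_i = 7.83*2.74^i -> [7.83, 21.45, 58.78, 161.07, 441.33]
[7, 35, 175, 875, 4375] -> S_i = 7*5^i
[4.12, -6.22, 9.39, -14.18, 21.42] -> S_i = 4.12*(-1.51)^i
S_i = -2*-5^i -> [-2, 10, -50, 250, -1250]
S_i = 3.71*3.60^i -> [3.71, 13.36, 48.08, 173.09, 623.14]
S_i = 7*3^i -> [7, 21, 63, 189, 567]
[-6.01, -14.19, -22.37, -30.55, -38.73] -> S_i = -6.01 + -8.18*i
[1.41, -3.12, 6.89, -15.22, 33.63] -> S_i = 1.41*(-2.21)^i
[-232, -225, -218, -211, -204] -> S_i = -232 + 7*i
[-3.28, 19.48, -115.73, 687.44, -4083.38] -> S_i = -3.28*(-5.94)^i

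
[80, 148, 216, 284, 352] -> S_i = 80 + 68*i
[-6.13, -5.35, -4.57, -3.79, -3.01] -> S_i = -6.13 + 0.78*i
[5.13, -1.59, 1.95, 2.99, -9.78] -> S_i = Random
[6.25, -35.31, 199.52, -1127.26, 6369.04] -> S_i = 6.25*(-5.65)^i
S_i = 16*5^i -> [16, 80, 400, 2000, 10000]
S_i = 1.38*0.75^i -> [1.38, 1.03, 0.78, 0.58, 0.44]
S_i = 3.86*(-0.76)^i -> [3.86, -2.93, 2.23, -1.69, 1.29]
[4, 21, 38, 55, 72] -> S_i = 4 + 17*i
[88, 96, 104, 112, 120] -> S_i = 88 + 8*i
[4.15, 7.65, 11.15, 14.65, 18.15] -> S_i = 4.15 + 3.50*i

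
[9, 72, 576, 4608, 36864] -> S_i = 9*8^i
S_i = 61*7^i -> [61, 427, 2989, 20923, 146461]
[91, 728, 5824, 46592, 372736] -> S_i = 91*8^i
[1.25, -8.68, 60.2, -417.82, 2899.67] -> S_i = 1.25*(-6.94)^i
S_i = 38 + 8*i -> [38, 46, 54, 62, 70]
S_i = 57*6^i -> [57, 342, 2052, 12312, 73872]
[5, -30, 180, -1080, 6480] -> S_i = 5*-6^i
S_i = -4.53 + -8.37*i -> [-4.53, -12.9, -21.27, -29.64, -38.01]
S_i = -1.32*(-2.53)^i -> [-1.32, 3.34, -8.45, 21.38, -54.08]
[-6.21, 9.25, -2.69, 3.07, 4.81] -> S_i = Random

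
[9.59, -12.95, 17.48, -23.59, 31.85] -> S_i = 9.59*(-1.35)^i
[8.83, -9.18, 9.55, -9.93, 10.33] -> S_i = 8.83*(-1.04)^i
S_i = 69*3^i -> [69, 207, 621, 1863, 5589]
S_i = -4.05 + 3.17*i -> [-4.05, -0.88, 2.29, 5.46, 8.63]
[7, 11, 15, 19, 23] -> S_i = 7 + 4*i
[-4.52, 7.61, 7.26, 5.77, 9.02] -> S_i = Random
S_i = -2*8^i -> [-2, -16, -128, -1024, -8192]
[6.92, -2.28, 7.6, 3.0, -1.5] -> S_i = Random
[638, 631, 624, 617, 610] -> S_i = 638 + -7*i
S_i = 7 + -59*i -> [7, -52, -111, -170, -229]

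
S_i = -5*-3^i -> [-5, 15, -45, 135, -405]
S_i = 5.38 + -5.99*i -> [5.38, -0.61, -6.6, -12.59, -18.58]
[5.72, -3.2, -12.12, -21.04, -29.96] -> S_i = 5.72 + -8.92*i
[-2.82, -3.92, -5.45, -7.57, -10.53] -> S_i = -2.82*1.39^i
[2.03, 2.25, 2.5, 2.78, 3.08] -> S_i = 2.03*1.11^i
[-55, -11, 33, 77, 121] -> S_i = -55 + 44*i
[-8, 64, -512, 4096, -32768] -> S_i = -8*-8^i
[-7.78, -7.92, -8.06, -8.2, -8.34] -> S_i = -7.78 + -0.14*i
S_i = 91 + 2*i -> [91, 93, 95, 97, 99]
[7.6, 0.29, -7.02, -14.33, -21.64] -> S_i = 7.60 + -7.31*i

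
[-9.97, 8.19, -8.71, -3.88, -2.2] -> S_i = Random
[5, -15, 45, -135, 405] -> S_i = 5*-3^i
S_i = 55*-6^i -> [55, -330, 1980, -11880, 71280]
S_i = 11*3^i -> [11, 33, 99, 297, 891]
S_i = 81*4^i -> [81, 324, 1296, 5184, 20736]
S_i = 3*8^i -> [3, 24, 192, 1536, 12288]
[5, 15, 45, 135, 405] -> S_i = 5*3^i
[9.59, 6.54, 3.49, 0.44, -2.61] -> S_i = 9.59 + -3.05*i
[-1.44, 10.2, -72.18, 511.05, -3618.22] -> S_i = -1.44*(-7.08)^i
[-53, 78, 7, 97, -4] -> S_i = Random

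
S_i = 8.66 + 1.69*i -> [8.66, 10.35, 12.04, 13.73, 15.42]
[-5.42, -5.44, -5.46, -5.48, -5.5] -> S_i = -5.42 + -0.02*i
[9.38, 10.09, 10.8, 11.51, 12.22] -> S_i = 9.38 + 0.71*i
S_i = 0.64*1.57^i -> [0.64, 1.0, 1.58, 2.48, 3.89]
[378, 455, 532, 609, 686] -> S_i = 378 + 77*i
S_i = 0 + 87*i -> [0, 87, 174, 261, 348]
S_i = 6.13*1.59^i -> [6.13, 9.75, 15.5, 24.64, 39.18]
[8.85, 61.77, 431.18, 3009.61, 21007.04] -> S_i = 8.85*6.98^i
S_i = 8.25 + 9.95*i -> [8.25, 18.2, 28.15, 38.1, 48.05]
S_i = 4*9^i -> [4, 36, 324, 2916, 26244]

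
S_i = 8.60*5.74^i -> [8.6, 49.36, 283.35, 1626.43, 9335.68]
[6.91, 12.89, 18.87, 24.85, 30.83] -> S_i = 6.91 + 5.98*i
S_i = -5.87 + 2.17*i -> [-5.87, -3.7, -1.53, 0.64, 2.81]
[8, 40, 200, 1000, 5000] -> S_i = 8*5^i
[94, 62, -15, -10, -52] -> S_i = Random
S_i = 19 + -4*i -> [19, 15, 11, 7, 3]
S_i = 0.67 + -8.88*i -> [0.67, -8.21, -17.09, -25.97, -34.85]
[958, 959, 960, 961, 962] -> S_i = 958 + 1*i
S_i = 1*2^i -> [1, 2, 4, 8, 16]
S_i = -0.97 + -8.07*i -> [-0.97, -9.04, -17.11, -25.18, -33.25]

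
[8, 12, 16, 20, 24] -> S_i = 8 + 4*i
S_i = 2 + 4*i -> [2, 6, 10, 14, 18]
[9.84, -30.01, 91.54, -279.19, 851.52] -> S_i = 9.84*(-3.05)^i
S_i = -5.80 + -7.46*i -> [-5.8, -13.26, -20.72, -28.18, -35.64]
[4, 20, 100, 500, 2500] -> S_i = 4*5^i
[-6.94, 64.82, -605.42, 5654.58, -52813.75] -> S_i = -6.94*(-9.34)^i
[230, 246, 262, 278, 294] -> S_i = 230 + 16*i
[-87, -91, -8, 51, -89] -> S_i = Random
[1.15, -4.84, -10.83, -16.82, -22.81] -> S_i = 1.15 + -5.99*i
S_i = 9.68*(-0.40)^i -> [9.68, -3.87, 1.55, -0.62, 0.25]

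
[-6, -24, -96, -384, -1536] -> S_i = -6*4^i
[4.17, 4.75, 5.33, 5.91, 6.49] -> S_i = 4.17 + 0.58*i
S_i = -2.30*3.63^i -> [-2.3, -8.35, -30.31, -110.01, -399.35]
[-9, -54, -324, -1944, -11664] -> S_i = -9*6^i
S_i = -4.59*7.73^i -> [-4.59, -35.48, -274.27, -2120.07, -16388.18]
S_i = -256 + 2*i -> [-256, -254, -252, -250, -248]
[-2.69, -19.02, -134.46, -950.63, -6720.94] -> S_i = -2.69*7.07^i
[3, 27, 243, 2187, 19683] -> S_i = 3*9^i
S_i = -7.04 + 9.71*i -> [-7.04, 2.67, 12.38, 22.09, 31.8]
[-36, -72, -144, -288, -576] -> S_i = -36*2^i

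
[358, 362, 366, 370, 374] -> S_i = 358 + 4*i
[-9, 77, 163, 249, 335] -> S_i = -9 + 86*i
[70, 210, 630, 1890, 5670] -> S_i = 70*3^i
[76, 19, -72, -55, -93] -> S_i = Random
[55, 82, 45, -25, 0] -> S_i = Random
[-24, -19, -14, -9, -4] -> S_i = -24 + 5*i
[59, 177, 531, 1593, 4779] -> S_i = 59*3^i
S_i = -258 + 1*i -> [-258, -257, -256, -255, -254]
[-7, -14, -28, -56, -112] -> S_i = -7*2^i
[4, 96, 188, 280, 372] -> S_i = 4 + 92*i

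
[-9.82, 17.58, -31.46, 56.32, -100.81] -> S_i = -9.82*(-1.79)^i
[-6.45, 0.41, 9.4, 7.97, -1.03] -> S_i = Random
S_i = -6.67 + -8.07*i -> [-6.67, -14.74, -22.81, -30.88, -38.95]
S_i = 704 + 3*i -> [704, 707, 710, 713, 716]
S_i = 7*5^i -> [7, 35, 175, 875, 4375]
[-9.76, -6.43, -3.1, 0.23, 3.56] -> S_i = -9.76 + 3.33*i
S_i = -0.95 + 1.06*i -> [-0.95, 0.11, 1.17, 2.23, 3.29]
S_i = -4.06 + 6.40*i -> [-4.06, 2.34, 8.74, 15.14, 21.54]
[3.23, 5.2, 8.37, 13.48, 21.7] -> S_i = 3.23*1.61^i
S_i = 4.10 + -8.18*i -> [4.1, -4.08, -12.26, -20.44, -28.62]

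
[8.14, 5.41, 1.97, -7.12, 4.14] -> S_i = Random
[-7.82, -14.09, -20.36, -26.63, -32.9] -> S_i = -7.82 + -6.27*i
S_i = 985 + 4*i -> [985, 989, 993, 997, 1001]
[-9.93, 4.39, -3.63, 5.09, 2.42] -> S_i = Random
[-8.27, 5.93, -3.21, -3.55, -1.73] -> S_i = Random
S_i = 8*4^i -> [8, 32, 128, 512, 2048]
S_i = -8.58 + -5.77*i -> [-8.58, -14.35, -20.12, -25.89, -31.66]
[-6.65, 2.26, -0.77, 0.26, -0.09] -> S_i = -6.65*(-0.34)^i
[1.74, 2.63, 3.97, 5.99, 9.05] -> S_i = 1.74*1.51^i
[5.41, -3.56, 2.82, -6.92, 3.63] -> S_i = Random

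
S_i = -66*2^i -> [-66, -132, -264, -528, -1056]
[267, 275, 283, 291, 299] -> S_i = 267 + 8*i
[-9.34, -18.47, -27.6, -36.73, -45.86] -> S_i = -9.34 + -9.13*i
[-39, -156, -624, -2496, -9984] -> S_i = -39*4^i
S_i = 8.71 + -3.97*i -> [8.71, 4.74, 0.77, -3.2, -7.17]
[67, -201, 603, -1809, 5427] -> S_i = 67*-3^i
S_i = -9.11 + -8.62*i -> [-9.11, -17.73, -26.35, -34.97, -43.59]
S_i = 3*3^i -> [3, 9, 27, 81, 243]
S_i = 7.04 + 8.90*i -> [7.04, 15.94, 24.84, 33.74, 42.64]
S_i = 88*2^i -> [88, 176, 352, 704, 1408]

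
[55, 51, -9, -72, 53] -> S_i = Random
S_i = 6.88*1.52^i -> [6.88, 10.46, 15.9, 24.16, 36.73]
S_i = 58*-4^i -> [58, -232, 928, -3712, 14848]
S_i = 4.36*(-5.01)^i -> [4.36, -21.84, 109.44, -548.28, 2746.87]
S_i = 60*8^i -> [60, 480, 3840, 30720, 245760]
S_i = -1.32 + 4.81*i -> [-1.32, 3.49, 8.3, 13.11, 17.92]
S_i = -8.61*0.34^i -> [-8.61, -2.93, -1.0, -0.34, -0.12]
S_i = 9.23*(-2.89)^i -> [9.23, -26.67, 77.09, -222.79, 643.86]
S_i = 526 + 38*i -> [526, 564, 602, 640, 678]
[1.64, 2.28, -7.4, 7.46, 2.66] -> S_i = Random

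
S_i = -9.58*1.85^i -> [-9.58, -17.72, -32.79, -60.66, -112.22]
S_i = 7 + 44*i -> [7, 51, 95, 139, 183]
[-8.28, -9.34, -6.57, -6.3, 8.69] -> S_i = Random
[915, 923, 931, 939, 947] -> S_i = 915 + 8*i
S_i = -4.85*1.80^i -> [-4.85, -8.73, -15.71, -28.29, -50.91]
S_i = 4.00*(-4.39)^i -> [4.0, -17.56, 77.09, -338.42, 1485.66]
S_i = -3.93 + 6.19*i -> [-3.93, 2.26, 8.45, 14.64, 20.83]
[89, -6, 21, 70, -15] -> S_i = Random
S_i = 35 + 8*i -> [35, 43, 51, 59, 67]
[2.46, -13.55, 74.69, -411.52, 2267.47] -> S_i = 2.46*(-5.51)^i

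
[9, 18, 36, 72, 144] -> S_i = 9*2^i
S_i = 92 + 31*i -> [92, 123, 154, 185, 216]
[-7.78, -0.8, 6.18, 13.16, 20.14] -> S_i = -7.78 + 6.98*i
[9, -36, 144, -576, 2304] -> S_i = 9*-4^i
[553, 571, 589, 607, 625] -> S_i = 553 + 18*i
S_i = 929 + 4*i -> [929, 933, 937, 941, 945]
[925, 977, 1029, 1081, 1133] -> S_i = 925 + 52*i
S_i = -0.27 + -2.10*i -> [-0.27, -2.37, -4.47, -6.57, -8.67]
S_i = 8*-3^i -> [8, -24, 72, -216, 648]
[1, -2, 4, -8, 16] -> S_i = 1*-2^i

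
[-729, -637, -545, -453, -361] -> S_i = -729 + 92*i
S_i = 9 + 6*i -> [9, 15, 21, 27, 33]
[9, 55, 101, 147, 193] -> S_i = 9 + 46*i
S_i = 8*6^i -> [8, 48, 288, 1728, 10368]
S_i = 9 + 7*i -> [9, 16, 23, 30, 37]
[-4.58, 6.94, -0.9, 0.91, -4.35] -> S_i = Random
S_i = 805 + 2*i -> [805, 807, 809, 811, 813]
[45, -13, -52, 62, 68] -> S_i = Random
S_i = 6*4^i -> [6, 24, 96, 384, 1536]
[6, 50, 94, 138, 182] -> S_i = 6 + 44*i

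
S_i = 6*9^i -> [6, 54, 486, 4374, 39366]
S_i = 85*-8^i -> [85, -680, 5440, -43520, 348160]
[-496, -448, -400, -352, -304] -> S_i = -496 + 48*i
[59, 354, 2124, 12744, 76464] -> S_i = 59*6^i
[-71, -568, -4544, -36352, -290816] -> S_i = -71*8^i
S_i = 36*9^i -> [36, 324, 2916, 26244, 236196]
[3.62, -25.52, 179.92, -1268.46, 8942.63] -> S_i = 3.62*(-7.05)^i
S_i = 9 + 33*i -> [9, 42, 75, 108, 141]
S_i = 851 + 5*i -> [851, 856, 861, 866, 871]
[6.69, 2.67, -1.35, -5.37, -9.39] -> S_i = 6.69 + -4.02*i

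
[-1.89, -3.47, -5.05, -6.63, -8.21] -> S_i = -1.89 + -1.58*i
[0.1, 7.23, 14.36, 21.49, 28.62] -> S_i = 0.10 + 7.13*i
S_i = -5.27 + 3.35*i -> [-5.27, -1.92, 1.43, 4.78, 8.13]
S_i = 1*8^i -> [1, 8, 64, 512, 4096]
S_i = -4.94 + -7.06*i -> [-4.94, -12.0, -19.06, -26.12, -33.18]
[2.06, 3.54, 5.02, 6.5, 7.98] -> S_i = 2.06 + 1.48*i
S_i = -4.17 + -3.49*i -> [-4.17, -7.66, -11.15, -14.64, -18.13]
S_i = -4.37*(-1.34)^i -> [-4.37, 5.86, -7.85, 10.51, -14.09]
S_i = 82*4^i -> [82, 328, 1312, 5248, 20992]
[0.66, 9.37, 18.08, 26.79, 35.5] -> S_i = 0.66 + 8.71*i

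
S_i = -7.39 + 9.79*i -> [-7.39, 2.4, 12.19, 21.98, 31.77]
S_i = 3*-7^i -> [3, -21, 147, -1029, 7203]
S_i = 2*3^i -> [2, 6, 18, 54, 162]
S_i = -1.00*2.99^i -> [-1.0, -2.99, -8.94, -26.73, -79.93]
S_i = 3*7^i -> [3, 21, 147, 1029, 7203]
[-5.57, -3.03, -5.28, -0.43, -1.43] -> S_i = Random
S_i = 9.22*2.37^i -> [9.22, 21.85, 51.79, 122.74, 290.89]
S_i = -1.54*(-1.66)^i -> [-1.54, 2.56, -4.24, 7.04, -11.69]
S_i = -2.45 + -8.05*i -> [-2.45, -10.5, -18.55, -26.6, -34.65]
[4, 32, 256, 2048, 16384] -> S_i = 4*8^i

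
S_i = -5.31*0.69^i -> [-5.31, -3.66, -2.53, -1.74, -1.2]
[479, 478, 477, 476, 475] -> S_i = 479 + -1*i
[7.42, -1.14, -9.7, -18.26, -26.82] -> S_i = 7.42 + -8.56*i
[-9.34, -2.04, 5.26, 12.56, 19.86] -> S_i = -9.34 + 7.30*i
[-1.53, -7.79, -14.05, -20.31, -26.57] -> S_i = -1.53 + -6.26*i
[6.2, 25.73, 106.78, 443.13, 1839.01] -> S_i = 6.20*4.15^i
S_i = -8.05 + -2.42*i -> [-8.05, -10.47, -12.89, -15.31, -17.73]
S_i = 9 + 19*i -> [9, 28, 47, 66, 85]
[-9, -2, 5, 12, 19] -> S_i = -9 + 7*i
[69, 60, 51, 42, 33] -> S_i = 69 + -9*i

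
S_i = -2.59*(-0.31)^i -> [-2.59, 0.8, -0.25, 0.08, -0.02]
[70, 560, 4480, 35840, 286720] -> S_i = 70*8^i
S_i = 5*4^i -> [5, 20, 80, 320, 1280]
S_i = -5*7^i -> [-5, -35, -245, -1715, -12005]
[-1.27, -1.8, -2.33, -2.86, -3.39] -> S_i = -1.27 + -0.53*i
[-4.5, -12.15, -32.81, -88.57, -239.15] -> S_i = -4.50*2.70^i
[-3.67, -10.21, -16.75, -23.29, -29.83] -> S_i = -3.67 + -6.54*i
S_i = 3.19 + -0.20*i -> [3.19, 2.99, 2.79, 2.59, 2.39]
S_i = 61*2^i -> [61, 122, 244, 488, 976]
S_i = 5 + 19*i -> [5, 24, 43, 62, 81]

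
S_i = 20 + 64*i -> [20, 84, 148, 212, 276]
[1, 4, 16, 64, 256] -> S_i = 1*4^i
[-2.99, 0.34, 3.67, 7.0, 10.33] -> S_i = -2.99 + 3.33*i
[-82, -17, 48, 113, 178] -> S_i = -82 + 65*i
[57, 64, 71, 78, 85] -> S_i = 57 + 7*i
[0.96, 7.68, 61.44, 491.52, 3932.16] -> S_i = 0.96*8.00^i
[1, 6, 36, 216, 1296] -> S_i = 1*6^i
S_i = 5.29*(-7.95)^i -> [5.29, -42.06, 334.34, -2658.01, 21131.2]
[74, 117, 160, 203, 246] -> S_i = 74 + 43*i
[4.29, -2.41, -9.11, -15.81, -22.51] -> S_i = 4.29 + -6.70*i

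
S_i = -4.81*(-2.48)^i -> [-4.81, 11.93, -29.58, 73.37, -181.95]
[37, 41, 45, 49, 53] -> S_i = 37 + 4*i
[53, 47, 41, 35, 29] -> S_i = 53 + -6*i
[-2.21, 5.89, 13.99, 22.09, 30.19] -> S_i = -2.21 + 8.10*i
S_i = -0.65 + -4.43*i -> [-0.65, -5.08, -9.51, -13.94, -18.37]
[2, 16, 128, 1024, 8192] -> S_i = 2*8^i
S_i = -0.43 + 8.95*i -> [-0.43, 8.52, 17.47, 26.42, 35.37]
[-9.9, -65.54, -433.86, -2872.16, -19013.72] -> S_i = -9.90*6.62^i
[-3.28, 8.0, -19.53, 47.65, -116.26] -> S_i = -3.28*(-2.44)^i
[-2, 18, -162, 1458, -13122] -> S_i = -2*-9^i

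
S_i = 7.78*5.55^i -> [7.78, 43.18, 239.64, 1330.02, 7381.62]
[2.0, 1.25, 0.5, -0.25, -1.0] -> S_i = 2.00 + -0.75*i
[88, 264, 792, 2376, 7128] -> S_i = 88*3^i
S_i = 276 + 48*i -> [276, 324, 372, 420, 468]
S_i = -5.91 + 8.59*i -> [-5.91, 2.68, 11.27, 19.86, 28.45]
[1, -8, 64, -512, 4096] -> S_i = 1*-8^i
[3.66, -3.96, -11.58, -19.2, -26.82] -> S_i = 3.66 + -7.62*i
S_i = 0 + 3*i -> [0, 3, 6, 9, 12]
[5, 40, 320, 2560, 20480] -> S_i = 5*8^i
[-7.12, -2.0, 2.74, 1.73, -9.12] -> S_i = Random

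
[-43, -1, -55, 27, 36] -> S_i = Random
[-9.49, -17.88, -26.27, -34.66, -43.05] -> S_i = -9.49 + -8.39*i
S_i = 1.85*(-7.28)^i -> [1.85, -13.47, 98.05, -713.78, 5196.34]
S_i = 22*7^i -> [22, 154, 1078, 7546, 52822]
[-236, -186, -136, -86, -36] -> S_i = -236 + 50*i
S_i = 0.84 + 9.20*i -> [0.84, 10.04, 19.24, 28.44, 37.64]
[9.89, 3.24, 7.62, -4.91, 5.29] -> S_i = Random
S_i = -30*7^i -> [-30, -210, -1470, -10290, -72030]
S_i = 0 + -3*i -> [0, -3, -6, -9, -12]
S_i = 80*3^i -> [80, 240, 720, 2160, 6480]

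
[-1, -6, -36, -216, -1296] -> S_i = -1*6^i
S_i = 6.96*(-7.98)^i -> [6.96, -55.54, 443.22, -3536.86, 28224.15]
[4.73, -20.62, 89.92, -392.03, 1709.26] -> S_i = 4.73*(-4.36)^i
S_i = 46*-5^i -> [46, -230, 1150, -5750, 28750]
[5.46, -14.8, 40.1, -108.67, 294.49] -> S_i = 5.46*(-2.71)^i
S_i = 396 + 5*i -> [396, 401, 406, 411, 416]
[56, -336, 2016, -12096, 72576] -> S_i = 56*-6^i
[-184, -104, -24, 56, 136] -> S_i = -184 + 80*i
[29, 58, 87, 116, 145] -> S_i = 29 + 29*i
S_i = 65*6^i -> [65, 390, 2340, 14040, 84240]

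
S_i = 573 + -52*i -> [573, 521, 469, 417, 365]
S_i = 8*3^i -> [8, 24, 72, 216, 648]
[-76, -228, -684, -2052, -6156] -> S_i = -76*3^i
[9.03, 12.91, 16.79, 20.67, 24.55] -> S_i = 9.03 + 3.88*i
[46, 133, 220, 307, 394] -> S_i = 46 + 87*i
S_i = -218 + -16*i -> [-218, -234, -250, -266, -282]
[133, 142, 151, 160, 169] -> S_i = 133 + 9*i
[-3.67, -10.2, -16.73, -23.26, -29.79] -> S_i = -3.67 + -6.53*i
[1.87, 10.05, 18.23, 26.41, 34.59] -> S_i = 1.87 + 8.18*i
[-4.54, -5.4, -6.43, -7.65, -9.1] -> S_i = -4.54*1.19^i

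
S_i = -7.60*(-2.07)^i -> [-7.6, 15.73, -32.57, 67.41, -139.54]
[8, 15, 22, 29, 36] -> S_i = 8 + 7*i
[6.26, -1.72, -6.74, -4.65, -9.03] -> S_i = Random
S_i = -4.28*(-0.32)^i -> [-4.28, 1.37, -0.44, 0.14, -0.04]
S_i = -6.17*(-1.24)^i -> [-6.17, 7.65, -9.49, 11.76, -14.59]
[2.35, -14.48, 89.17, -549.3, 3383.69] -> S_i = 2.35*(-6.16)^i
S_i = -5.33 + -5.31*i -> [-5.33, -10.64, -15.95, -21.26, -26.57]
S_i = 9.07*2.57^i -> [9.07, 23.31, 59.91, 153.96, 395.68]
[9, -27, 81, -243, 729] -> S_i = 9*-3^i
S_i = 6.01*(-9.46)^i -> [6.01, -56.85, 537.84, -5088.01, 48132.57]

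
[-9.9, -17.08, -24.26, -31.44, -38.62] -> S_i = -9.90 + -7.18*i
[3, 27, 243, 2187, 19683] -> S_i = 3*9^i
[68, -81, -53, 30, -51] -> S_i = Random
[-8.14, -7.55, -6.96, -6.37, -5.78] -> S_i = -8.14 + 0.59*i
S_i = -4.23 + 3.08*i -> [-4.23, -1.15, 1.93, 5.01, 8.09]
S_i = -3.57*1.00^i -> [-3.57, -3.57, -3.57, -3.57, -3.57]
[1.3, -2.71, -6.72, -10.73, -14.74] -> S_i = 1.30 + -4.01*i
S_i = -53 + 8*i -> [-53, -45, -37, -29, -21]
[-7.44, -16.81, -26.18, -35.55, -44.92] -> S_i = -7.44 + -9.37*i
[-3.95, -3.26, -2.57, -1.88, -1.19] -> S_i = -3.95 + 0.69*i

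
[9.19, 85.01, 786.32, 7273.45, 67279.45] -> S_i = 9.19*9.25^i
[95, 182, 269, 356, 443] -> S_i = 95 + 87*i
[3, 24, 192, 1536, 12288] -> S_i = 3*8^i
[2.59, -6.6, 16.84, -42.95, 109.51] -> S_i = 2.59*(-2.55)^i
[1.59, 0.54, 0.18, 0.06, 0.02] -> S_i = 1.59*0.34^i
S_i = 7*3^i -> [7, 21, 63, 189, 567]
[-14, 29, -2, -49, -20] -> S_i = Random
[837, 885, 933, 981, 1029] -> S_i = 837 + 48*i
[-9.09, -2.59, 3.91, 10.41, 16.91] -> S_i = -9.09 + 6.50*i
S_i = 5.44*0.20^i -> [5.44, 1.09, 0.22, 0.04, 0.01]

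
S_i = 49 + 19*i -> [49, 68, 87, 106, 125]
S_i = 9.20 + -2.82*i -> [9.2, 6.38, 3.56, 0.74, -2.08]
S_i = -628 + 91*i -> [-628, -537, -446, -355, -264]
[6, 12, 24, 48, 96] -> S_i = 6*2^i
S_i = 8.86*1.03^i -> [8.86, 9.13, 9.4, 9.68, 9.97]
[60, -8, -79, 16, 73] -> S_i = Random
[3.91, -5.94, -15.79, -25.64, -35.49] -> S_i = 3.91 + -9.85*i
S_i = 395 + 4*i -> [395, 399, 403, 407, 411]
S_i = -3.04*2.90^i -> [-3.04, -8.82, -25.57, -74.14, -215.01]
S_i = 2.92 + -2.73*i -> [2.92, 0.19, -2.54, -5.27, -8.0]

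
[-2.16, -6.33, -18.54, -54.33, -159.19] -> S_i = -2.16*2.93^i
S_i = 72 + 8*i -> [72, 80, 88, 96, 104]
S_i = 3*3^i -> [3, 9, 27, 81, 243]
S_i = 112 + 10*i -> [112, 122, 132, 142, 152]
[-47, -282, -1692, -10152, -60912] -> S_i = -47*6^i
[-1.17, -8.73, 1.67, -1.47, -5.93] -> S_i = Random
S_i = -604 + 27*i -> [-604, -577, -550, -523, -496]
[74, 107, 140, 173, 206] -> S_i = 74 + 33*i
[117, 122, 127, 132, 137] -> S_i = 117 + 5*i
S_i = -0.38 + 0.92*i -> [-0.38, 0.54, 1.46, 2.38, 3.3]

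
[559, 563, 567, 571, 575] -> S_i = 559 + 4*i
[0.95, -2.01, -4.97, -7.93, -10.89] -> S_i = 0.95 + -2.96*i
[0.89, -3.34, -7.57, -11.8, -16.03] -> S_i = 0.89 + -4.23*i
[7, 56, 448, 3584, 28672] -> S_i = 7*8^i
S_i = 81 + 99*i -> [81, 180, 279, 378, 477]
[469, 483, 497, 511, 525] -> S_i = 469 + 14*i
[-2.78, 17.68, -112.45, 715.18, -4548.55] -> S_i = -2.78*(-6.36)^i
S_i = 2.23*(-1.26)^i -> [2.23, -2.81, 3.54, -4.46, 5.62]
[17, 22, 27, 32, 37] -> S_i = 17 + 5*i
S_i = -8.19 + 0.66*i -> [-8.19, -7.53, -6.87, -6.21, -5.55]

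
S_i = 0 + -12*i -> [0, -12, -24, -36, -48]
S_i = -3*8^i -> [-3, -24, -192, -1536, -12288]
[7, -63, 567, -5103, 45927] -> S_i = 7*-9^i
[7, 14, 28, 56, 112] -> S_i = 7*2^i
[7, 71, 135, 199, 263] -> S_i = 7 + 64*i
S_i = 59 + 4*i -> [59, 63, 67, 71, 75]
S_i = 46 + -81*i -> [46, -35, -116, -197, -278]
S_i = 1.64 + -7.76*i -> [1.64, -6.12, -13.88, -21.64, -29.4]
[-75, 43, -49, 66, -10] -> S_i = Random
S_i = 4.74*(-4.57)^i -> [4.74, -21.66, 98.99, -452.4, 2067.49]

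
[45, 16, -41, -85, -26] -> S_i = Random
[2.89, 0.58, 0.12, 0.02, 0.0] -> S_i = 2.89*0.20^i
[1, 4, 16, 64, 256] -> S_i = 1*4^i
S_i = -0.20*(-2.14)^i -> [-0.2, 0.43, -0.92, 1.96, -4.19]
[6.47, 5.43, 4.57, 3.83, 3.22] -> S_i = 6.47*0.84^i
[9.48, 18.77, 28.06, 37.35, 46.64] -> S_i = 9.48 + 9.29*i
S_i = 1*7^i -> [1, 7, 49, 343, 2401]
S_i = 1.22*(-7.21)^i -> [1.22, -8.8, 63.42, -457.26, 3296.86]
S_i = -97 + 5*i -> [-97, -92, -87, -82, -77]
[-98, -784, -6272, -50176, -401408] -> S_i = -98*8^i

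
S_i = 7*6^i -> [7, 42, 252, 1512, 9072]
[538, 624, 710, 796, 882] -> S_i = 538 + 86*i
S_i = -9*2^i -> [-9, -18, -36, -72, -144]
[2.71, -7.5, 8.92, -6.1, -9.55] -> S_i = Random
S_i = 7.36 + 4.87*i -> [7.36, 12.23, 17.1, 21.97, 26.84]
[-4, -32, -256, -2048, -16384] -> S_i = -4*8^i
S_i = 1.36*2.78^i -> [1.36, 3.78, 10.51, 29.22, 81.23]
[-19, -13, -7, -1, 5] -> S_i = -19 + 6*i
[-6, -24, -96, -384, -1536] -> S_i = -6*4^i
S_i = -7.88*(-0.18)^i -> [-7.88, 1.42, -0.26, 0.05, -0.01]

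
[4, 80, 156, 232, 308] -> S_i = 4 + 76*i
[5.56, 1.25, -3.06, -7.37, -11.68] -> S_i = 5.56 + -4.31*i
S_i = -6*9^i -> [-6, -54, -486, -4374, -39366]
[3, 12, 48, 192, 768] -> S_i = 3*4^i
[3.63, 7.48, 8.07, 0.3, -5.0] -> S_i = Random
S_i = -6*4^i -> [-6, -24, -96, -384, -1536]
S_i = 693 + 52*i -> [693, 745, 797, 849, 901]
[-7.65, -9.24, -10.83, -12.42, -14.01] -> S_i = -7.65 + -1.59*i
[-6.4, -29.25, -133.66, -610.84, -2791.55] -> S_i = -6.40*4.57^i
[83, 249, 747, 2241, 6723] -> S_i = 83*3^i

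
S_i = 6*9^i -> [6, 54, 486, 4374, 39366]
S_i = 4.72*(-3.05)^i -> [4.72, -14.4, 43.91, -133.92, 408.45]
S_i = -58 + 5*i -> [-58, -53, -48, -43, -38]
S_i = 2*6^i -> [2, 12, 72, 432, 2592]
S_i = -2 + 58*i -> [-2, 56, 114, 172, 230]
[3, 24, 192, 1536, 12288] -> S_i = 3*8^i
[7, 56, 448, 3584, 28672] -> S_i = 7*8^i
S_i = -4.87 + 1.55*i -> [-4.87, -3.32, -1.77, -0.22, 1.33]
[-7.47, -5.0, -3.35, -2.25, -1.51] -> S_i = -7.47*0.67^i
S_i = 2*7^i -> [2, 14, 98, 686, 4802]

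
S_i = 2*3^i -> [2, 6, 18, 54, 162]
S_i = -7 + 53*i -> [-7, 46, 99, 152, 205]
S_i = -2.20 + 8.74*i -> [-2.2, 6.54, 15.28, 24.02, 32.76]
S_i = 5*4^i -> [5, 20, 80, 320, 1280]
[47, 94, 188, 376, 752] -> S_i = 47*2^i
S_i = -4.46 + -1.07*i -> [-4.46, -5.53, -6.6, -7.67, -8.74]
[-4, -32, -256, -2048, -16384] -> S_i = -4*8^i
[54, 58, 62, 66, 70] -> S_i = 54 + 4*i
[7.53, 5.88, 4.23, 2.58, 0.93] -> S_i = 7.53 + -1.65*i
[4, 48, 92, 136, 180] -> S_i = 4 + 44*i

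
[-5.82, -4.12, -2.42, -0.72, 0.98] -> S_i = -5.82 + 1.70*i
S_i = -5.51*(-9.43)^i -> [-5.51, 51.96, -489.98, 4620.48, -43571.08]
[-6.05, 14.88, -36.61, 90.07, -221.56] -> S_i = -6.05*(-2.46)^i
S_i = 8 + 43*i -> [8, 51, 94, 137, 180]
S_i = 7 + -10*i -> [7, -3, -13, -23, -33]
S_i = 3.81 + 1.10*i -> [3.81, 4.91, 6.01, 7.11, 8.21]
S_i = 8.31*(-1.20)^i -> [8.31, -9.97, 11.97, -14.36, 17.23]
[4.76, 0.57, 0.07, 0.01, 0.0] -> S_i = 4.76*0.12^i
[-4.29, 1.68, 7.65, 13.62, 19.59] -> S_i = -4.29 + 5.97*i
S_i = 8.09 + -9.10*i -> [8.09, -1.01, -10.11, -19.21, -28.31]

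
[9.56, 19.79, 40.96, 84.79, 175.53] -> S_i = 9.56*2.07^i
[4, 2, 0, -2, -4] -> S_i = 4 + -2*i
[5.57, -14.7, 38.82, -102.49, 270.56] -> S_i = 5.57*(-2.64)^i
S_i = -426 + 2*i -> [-426, -424, -422, -420, -418]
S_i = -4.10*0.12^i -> [-4.1, -0.49, -0.06, -0.01, -0.0]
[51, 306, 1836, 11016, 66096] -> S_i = 51*6^i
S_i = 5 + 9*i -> [5, 14, 23, 32, 41]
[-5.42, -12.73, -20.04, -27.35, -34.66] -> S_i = -5.42 + -7.31*i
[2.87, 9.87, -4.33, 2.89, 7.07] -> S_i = Random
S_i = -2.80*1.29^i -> [-2.8, -3.61, -4.66, -6.01, -7.75]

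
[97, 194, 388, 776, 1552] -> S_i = 97*2^i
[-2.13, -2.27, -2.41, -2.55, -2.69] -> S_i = -2.13 + -0.14*i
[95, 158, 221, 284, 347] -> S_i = 95 + 63*i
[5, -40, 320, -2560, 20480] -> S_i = 5*-8^i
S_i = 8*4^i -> [8, 32, 128, 512, 2048]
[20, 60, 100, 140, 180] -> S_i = 20 + 40*i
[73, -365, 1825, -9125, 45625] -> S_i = 73*-5^i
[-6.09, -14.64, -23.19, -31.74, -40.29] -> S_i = -6.09 + -8.55*i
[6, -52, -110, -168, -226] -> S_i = 6 + -58*i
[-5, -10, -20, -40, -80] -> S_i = -5*2^i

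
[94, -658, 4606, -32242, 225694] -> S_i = 94*-7^i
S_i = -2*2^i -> [-2, -4, -8, -16, -32]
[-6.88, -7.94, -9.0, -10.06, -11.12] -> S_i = -6.88 + -1.06*i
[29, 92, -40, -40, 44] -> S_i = Random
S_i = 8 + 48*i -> [8, 56, 104, 152, 200]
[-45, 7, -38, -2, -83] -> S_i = Random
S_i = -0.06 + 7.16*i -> [-0.06, 7.1, 14.26, 21.42, 28.58]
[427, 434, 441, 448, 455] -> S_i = 427 + 7*i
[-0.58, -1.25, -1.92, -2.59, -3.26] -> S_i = -0.58 + -0.67*i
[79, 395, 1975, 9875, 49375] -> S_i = 79*5^i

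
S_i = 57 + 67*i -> [57, 124, 191, 258, 325]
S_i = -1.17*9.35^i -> [-1.17, -10.94, -102.28, -956.36, -8941.95]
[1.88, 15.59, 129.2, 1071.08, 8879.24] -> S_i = 1.88*8.29^i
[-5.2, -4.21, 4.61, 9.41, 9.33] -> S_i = Random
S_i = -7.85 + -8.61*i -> [-7.85, -16.46, -25.07, -33.68, -42.29]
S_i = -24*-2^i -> [-24, 48, -96, 192, -384]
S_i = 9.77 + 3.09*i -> [9.77, 12.86, 15.95, 19.04, 22.13]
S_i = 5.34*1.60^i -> [5.34, 8.54, 13.67, 21.87, 35.0]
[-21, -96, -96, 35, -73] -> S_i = Random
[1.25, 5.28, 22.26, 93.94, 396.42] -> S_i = 1.25*4.22^i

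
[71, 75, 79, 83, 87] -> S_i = 71 + 4*i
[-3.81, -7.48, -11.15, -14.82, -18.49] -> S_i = -3.81 + -3.67*i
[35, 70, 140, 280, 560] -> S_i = 35*2^i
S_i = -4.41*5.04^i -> [-4.41, -22.23, -112.02, -564.59, -2845.51]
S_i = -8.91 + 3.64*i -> [-8.91, -5.27, -1.63, 2.01, 5.65]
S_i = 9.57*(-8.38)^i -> [9.57, -80.2, 672.05, -5631.76, 47194.13]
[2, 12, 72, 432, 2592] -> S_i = 2*6^i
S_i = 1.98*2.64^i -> [1.98, 5.23, 13.8, 36.43, 96.18]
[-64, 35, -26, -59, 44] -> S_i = Random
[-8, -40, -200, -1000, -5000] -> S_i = -8*5^i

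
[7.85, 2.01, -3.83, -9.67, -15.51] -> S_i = 7.85 + -5.84*i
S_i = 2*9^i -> [2, 18, 162, 1458, 13122]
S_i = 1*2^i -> [1, 2, 4, 8, 16]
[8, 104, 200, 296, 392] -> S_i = 8 + 96*i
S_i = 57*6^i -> [57, 342, 2052, 12312, 73872]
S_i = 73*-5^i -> [73, -365, 1825, -9125, 45625]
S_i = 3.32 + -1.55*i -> [3.32, 1.77, 0.22, -1.33, -2.88]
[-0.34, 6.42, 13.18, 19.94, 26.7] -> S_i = -0.34 + 6.76*i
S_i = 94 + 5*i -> [94, 99, 104, 109, 114]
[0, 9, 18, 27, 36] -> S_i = 0 + 9*i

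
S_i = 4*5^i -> [4, 20, 100, 500, 2500]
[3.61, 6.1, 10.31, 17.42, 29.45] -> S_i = 3.61*1.69^i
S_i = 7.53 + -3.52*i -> [7.53, 4.01, 0.49, -3.03, -6.55]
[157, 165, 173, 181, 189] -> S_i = 157 + 8*i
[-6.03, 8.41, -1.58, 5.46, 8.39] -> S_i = Random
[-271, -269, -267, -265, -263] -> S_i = -271 + 2*i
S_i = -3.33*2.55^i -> [-3.33, -8.49, -21.65, -55.22, -140.8]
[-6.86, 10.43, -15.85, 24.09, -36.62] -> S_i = -6.86*(-1.52)^i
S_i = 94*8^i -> [94, 752, 6016, 48128, 385024]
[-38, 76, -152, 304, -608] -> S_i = -38*-2^i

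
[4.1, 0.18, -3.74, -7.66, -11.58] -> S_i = 4.10 + -3.92*i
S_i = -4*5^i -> [-4, -20, -100, -500, -2500]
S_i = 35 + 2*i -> [35, 37, 39, 41, 43]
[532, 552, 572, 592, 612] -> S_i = 532 + 20*i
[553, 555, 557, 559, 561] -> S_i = 553 + 2*i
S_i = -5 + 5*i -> [-5, 0, 5, 10, 15]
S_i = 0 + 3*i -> [0, 3, 6, 9, 12]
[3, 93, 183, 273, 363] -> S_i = 3 + 90*i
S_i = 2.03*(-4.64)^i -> [2.03, -9.42, 43.71, -202.79, 940.95]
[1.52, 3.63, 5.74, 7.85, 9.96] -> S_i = 1.52 + 2.11*i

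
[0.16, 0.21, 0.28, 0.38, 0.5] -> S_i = 0.16*1.33^i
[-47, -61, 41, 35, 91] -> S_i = Random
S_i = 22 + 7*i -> [22, 29, 36, 43, 50]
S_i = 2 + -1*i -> [2, 1, 0, -1, -2]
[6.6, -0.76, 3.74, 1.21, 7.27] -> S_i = Random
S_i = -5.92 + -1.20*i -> [-5.92, -7.12, -8.32, -9.52, -10.72]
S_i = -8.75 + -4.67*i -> [-8.75, -13.42, -18.09, -22.76, -27.43]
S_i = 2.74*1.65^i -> [2.74, 4.52, 7.46, 12.31, 20.31]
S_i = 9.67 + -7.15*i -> [9.67, 2.52, -4.63, -11.78, -18.93]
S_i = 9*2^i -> [9, 18, 36, 72, 144]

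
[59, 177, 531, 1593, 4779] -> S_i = 59*3^i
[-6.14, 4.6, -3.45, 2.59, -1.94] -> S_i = -6.14*(-0.75)^i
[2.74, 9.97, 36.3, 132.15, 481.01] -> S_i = 2.74*3.64^i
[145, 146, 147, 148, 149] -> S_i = 145 + 1*i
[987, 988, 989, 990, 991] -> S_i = 987 + 1*i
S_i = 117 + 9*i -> [117, 126, 135, 144, 153]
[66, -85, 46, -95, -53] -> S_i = Random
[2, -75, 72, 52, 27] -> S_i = Random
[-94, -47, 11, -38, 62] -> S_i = Random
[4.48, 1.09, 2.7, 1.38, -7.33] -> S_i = Random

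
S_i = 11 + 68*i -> [11, 79, 147, 215, 283]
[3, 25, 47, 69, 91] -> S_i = 3 + 22*i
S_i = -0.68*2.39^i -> [-0.68, -1.63, -3.88, -9.28, -22.19]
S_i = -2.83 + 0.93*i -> [-2.83, -1.9, -0.97, -0.04, 0.89]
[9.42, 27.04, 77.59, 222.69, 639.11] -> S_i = 9.42*2.87^i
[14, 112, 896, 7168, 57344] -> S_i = 14*8^i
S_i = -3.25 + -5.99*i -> [-3.25, -9.24, -15.23, -21.22, -27.21]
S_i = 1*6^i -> [1, 6, 36, 216, 1296]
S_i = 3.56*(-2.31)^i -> [3.56, -8.22, 19.0, -43.88, 101.37]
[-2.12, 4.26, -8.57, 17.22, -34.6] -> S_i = -2.12*(-2.01)^i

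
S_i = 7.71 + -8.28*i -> [7.71, -0.57, -8.85, -17.13, -25.41]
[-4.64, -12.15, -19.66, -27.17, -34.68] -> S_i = -4.64 + -7.51*i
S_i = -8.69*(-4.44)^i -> [-8.69, 38.58, -171.31, 760.62, -3377.16]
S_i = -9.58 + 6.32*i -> [-9.58, -3.26, 3.06, 9.38, 15.7]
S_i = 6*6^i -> [6, 36, 216, 1296, 7776]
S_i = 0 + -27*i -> [0, -27, -54, -81, -108]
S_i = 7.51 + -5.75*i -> [7.51, 1.76, -3.99, -9.74, -15.49]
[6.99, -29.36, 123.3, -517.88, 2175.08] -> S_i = 6.99*(-4.20)^i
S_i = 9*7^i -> [9, 63, 441, 3087, 21609]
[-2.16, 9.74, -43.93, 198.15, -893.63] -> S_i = -2.16*(-4.51)^i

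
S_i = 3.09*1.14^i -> [3.09, 3.52, 4.02, 4.58, 5.22]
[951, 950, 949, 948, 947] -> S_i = 951 + -1*i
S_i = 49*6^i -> [49, 294, 1764, 10584, 63504]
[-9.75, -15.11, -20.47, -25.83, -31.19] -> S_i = -9.75 + -5.36*i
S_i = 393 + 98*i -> [393, 491, 589, 687, 785]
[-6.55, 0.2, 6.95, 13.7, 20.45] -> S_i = -6.55 + 6.75*i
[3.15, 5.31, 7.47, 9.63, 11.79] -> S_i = 3.15 + 2.16*i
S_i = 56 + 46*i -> [56, 102, 148, 194, 240]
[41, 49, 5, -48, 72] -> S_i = Random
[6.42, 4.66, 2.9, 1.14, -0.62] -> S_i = 6.42 + -1.76*i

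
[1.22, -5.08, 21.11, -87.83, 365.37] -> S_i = 1.22*(-4.16)^i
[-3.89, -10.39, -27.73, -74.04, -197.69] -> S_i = -3.89*2.67^i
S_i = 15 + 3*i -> [15, 18, 21, 24, 27]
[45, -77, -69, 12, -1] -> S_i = Random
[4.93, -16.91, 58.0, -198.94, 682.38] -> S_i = 4.93*(-3.43)^i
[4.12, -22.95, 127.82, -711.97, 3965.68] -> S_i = 4.12*(-5.57)^i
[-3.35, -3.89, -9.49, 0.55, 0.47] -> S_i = Random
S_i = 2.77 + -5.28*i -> [2.77, -2.51, -7.79, -13.07, -18.35]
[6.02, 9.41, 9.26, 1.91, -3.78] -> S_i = Random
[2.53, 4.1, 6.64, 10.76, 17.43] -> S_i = 2.53*1.62^i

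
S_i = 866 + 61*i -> [866, 927, 988, 1049, 1110]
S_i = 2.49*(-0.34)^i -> [2.49, -0.85, 0.29, -0.1, 0.03]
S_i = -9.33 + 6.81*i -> [-9.33, -2.52, 4.29, 11.1, 17.91]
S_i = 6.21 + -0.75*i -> [6.21, 5.46, 4.71, 3.96, 3.21]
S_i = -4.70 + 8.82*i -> [-4.7, 4.12, 12.94, 21.76, 30.58]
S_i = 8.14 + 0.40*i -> [8.14, 8.54, 8.94, 9.34, 9.74]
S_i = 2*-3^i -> [2, -6, 18, -54, 162]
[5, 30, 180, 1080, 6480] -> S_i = 5*6^i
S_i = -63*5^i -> [-63, -315, -1575, -7875, -39375]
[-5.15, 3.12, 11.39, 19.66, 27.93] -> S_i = -5.15 + 8.27*i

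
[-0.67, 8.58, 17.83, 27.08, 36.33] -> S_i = -0.67 + 9.25*i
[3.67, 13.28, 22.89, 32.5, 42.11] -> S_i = 3.67 + 9.61*i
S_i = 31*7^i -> [31, 217, 1519, 10633, 74431]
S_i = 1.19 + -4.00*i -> [1.19, -2.81, -6.81, -10.81, -14.81]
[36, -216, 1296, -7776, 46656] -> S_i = 36*-6^i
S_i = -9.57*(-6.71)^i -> [-9.57, 64.21, -430.88, 2891.21, -19400.01]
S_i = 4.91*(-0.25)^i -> [4.91, -1.23, 0.31, -0.08, 0.02]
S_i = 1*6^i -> [1, 6, 36, 216, 1296]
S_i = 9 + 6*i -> [9, 15, 21, 27, 33]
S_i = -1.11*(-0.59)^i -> [-1.11, 0.65, -0.39, 0.23, -0.13]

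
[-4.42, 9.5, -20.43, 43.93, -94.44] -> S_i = -4.42*(-2.15)^i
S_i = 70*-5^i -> [70, -350, 1750, -8750, 43750]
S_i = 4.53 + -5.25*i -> [4.53, -0.72, -5.97, -11.22, -16.47]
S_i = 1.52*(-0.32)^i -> [1.52, -0.49, 0.16, -0.05, 0.02]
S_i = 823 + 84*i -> [823, 907, 991, 1075, 1159]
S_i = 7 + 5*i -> [7, 12, 17, 22, 27]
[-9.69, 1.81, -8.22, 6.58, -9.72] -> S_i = Random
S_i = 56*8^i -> [56, 448, 3584, 28672, 229376]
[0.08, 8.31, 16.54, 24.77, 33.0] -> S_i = 0.08 + 8.23*i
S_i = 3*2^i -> [3, 6, 12, 24, 48]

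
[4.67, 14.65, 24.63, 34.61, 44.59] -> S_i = 4.67 + 9.98*i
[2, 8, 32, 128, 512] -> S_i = 2*4^i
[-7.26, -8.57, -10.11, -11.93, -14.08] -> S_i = -7.26*1.18^i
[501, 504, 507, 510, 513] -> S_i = 501 + 3*i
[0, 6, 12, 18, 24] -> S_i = 0 + 6*i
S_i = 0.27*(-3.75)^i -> [0.27, -1.01, 3.8, -14.24, 53.39]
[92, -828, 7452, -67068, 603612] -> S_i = 92*-9^i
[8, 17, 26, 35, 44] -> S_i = 8 + 9*i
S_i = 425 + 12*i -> [425, 437, 449, 461, 473]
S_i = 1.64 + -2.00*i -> [1.64, -0.36, -2.36, -4.36, -6.36]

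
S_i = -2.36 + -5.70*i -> [-2.36, -8.06, -13.76, -19.46, -25.16]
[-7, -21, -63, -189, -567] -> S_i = -7*3^i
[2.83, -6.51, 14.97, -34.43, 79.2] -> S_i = 2.83*(-2.30)^i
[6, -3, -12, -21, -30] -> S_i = 6 + -9*i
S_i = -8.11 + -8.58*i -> [-8.11, -16.69, -25.27, -33.85, -42.43]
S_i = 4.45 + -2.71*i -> [4.45, 1.74, -0.97, -3.68, -6.39]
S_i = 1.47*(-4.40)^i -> [1.47, -6.47, 28.46, -125.22, 550.97]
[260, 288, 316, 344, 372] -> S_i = 260 + 28*i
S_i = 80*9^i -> [80, 720, 6480, 58320, 524880]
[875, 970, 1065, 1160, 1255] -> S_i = 875 + 95*i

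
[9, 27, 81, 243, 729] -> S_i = 9*3^i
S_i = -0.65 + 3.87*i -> [-0.65, 3.22, 7.09, 10.96, 14.83]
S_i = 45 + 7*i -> [45, 52, 59, 66, 73]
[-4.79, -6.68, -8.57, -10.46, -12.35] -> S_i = -4.79 + -1.89*i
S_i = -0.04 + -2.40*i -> [-0.04, -2.44, -4.84, -7.24, -9.64]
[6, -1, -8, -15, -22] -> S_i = 6 + -7*i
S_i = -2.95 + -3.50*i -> [-2.95, -6.45, -9.95, -13.45, -16.95]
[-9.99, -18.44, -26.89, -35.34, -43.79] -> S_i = -9.99 + -8.45*i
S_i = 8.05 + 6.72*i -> [8.05, 14.77, 21.49, 28.21, 34.93]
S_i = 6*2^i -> [6, 12, 24, 48, 96]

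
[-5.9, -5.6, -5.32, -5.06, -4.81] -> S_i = -5.90*0.95^i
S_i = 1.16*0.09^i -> [1.16, 0.1, 0.01, 0.0, 0.0]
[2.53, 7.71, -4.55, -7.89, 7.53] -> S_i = Random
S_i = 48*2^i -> [48, 96, 192, 384, 768]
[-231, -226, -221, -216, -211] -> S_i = -231 + 5*i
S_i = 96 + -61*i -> [96, 35, -26, -87, -148]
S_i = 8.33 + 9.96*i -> [8.33, 18.29, 28.25, 38.21, 48.17]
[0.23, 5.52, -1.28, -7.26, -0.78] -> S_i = Random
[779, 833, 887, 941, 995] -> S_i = 779 + 54*i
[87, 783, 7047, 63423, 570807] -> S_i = 87*9^i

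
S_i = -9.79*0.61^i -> [-9.79, -5.97, -3.64, -2.22, -1.36]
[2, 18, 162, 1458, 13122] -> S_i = 2*9^i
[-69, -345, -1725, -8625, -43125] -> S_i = -69*5^i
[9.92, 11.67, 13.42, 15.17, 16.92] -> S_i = 9.92 + 1.75*i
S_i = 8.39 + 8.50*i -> [8.39, 16.89, 25.39, 33.89, 42.39]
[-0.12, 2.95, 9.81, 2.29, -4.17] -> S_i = Random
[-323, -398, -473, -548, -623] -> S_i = -323 + -75*i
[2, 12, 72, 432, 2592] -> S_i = 2*6^i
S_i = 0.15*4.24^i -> [0.15, 0.64, 2.7, 11.43, 48.48]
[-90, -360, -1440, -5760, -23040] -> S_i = -90*4^i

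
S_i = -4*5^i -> [-4, -20, -100, -500, -2500]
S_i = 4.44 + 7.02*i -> [4.44, 11.46, 18.48, 25.5, 32.52]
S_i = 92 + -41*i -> [92, 51, 10, -31, -72]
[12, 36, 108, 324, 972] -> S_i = 12*3^i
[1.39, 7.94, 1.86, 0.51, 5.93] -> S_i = Random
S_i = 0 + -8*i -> [0, -8, -16, -24, -32]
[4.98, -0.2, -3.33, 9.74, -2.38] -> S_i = Random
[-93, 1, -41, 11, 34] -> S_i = Random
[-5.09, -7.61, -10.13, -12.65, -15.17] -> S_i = -5.09 + -2.52*i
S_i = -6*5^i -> [-6, -30, -150, -750, -3750]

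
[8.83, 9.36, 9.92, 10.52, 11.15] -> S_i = 8.83*1.06^i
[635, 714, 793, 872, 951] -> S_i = 635 + 79*i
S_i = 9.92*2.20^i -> [9.92, 21.82, 48.01, 105.63, 232.38]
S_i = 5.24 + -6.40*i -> [5.24, -1.16, -7.56, -13.96, -20.36]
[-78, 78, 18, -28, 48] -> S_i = Random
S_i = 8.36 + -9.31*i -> [8.36, -0.95, -10.26, -19.57, -28.88]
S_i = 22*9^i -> [22, 198, 1782, 16038, 144342]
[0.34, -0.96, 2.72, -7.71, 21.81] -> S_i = 0.34*(-2.83)^i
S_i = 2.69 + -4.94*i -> [2.69, -2.25, -7.19, -12.13, -17.07]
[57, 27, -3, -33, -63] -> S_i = 57 + -30*i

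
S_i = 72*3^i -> [72, 216, 648, 1944, 5832]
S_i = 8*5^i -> [8, 40, 200, 1000, 5000]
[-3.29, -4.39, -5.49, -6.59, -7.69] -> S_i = -3.29 + -1.10*i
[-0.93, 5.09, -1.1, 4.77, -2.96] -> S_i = Random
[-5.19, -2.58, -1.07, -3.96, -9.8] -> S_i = Random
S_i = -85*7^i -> [-85, -595, -4165, -29155, -204085]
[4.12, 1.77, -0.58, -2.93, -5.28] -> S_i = 4.12 + -2.35*i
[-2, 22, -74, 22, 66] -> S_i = Random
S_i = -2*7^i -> [-2, -14, -98, -686, -4802]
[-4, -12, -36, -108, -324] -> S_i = -4*3^i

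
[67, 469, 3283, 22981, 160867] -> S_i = 67*7^i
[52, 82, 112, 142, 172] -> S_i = 52 + 30*i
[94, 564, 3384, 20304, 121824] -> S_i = 94*6^i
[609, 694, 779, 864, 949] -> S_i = 609 + 85*i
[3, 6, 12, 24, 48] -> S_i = 3*2^i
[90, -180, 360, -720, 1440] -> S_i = 90*-2^i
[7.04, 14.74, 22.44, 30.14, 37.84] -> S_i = 7.04 + 7.70*i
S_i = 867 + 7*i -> [867, 874, 881, 888, 895]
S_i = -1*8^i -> [-1, -8, -64, -512, -4096]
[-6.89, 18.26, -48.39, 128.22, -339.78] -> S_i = -6.89*(-2.65)^i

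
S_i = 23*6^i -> [23, 138, 828, 4968, 29808]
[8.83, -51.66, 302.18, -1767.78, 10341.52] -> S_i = 8.83*(-5.85)^i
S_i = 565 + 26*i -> [565, 591, 617, 643, 669]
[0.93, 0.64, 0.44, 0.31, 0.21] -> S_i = 0.93*0.69^i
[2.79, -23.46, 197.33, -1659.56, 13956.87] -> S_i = 2.79*(-8.41)^i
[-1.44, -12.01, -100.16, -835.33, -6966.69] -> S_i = -1.44*8.34^i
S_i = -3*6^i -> [-3, -18, -108, -648, -3888]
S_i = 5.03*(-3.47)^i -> [5.03, -17.45, 60.57, -210.16, 729.27]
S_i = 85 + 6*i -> [85, 91, 97, 103, 109]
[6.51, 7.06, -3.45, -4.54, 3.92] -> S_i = Random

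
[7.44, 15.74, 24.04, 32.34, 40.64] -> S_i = 7.44 + 8.30*i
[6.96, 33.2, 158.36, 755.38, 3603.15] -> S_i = 6.96*4.77^i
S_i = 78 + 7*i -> [78, 85, 92, 99, 106]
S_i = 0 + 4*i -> [0, 4, 8, 12, 16]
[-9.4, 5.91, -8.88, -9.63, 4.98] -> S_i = Random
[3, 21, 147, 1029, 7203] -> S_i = 3*7^i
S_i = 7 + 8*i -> [7, 15, 23, 31, 39]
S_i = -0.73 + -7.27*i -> [-0.73, -8.0, -15.27, -22.54, -29.81]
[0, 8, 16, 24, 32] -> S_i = 0 + 8*i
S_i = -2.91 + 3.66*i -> [-2.91, 0.75, 4.41, 8.07, 11.73]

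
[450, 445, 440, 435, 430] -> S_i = 450 + -5*i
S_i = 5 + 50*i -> [5, 55, 105, 155, 205]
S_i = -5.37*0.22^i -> [-5.37, -1.18, -0.26, -0.06, -0.01]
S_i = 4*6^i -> [4, 24, 144, 864, 5184]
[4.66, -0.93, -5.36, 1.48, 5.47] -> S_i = Random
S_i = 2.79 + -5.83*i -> [2.79, -3.04, -8.87, -14.7, -20.53]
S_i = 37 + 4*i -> [37, 41, 45, 49, 53]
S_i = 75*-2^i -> [75, -150, 300, -600, 1200]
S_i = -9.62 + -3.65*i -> [-9.62, -13.27, -16.92, -20.57, -24.22]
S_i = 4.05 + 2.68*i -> [4.05, 6.73, 9.41, 12.09, 14.77]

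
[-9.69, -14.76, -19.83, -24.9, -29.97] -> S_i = -9.69 + -5.07*i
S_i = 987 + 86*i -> [987, 1073, 1159, 1245, 1331]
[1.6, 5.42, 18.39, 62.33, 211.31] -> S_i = 1.60*3.39^i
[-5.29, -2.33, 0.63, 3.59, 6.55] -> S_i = -5.29 + 2.96*i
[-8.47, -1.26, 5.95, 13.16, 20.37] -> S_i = -8.47 + 7.21*i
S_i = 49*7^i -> [49, 343, 2401, 16807, 117649]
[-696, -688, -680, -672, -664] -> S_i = -696 + 8*i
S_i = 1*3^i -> [1, 3, 9, 27, 81]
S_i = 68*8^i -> [68, 544, 4352, 34816, 278528]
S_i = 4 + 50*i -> [4, 54, 104, 154, 204]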